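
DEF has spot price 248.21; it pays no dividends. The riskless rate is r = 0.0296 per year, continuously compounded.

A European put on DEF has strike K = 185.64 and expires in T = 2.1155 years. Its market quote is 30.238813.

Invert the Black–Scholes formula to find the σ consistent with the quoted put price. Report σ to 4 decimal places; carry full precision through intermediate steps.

sigma = 0.5063

At σ = 0.5063 the Black–Scholes value reproduces the quote:
σ√T = 0.5063·√2.1155 = 0.736401
d₁ = (ln(S/K) + (r+σ²/2)T) / (σ√T) = (ln(248.21/185.64) + (0.0296+0.5063²/2)·2.1155) / 0.736401 = (0.290466 + 0.333762) / 0.736401 = 0.847674
d₂ = d₁ − σ√T = 0.847674 − 0.736401 = 0.111273
e^{−rT} = 0.939301
N(−d₁) = 0.198310,  N(−d₂) = 0.455700
V = K·e^{−rT}·N(−d₂) − S·N(−d₁) = 79.461295 − 49.222482 = 30.238813 (equal to the quote); since ∂V/∂σ > 0 for all σ, the implied volatility is unique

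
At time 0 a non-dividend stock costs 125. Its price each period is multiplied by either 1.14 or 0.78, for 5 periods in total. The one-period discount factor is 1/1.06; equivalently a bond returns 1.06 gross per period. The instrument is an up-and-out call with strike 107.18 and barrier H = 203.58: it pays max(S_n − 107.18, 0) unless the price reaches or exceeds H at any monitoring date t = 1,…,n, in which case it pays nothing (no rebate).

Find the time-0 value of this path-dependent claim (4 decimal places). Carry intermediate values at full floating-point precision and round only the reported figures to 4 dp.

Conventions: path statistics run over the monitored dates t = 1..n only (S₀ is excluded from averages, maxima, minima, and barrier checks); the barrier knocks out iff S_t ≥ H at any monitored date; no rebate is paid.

price = 14.9287

No-arbitrage gives p* = (R−d)/(u−d) = 0.7778: enumerate every path, weight its payoff by its p*-probability, and discount by R^5.
Enumerate all 2^5 = 32 price paths (U = up ×1.14, D = down ×0.78); each path with k up-moves has probability p*^k·(1−p*)^(5−k).
DDDDD: M=97.5000, payoff=0.0000, prob=0.000542
UDDDD: M=142.5000, payoff=0.0000, prob=0.001897
DUDDD: M=111.1500, payoff=0.0000, prob=0.001897
UUDDD: M=162.4500, payoff=0.0000, prob=0.006639
DDUDD: M=97.5000, payoff=0.0000, prob=0.001897
UDUDD: M=142.5000, payoff=0.0000, prob=0.006639
DUUDD: M=126.7110, payoff=0.0000, prob=0.006639
UUUDD: M=185.1930, payoff=5.4914, prob=0.023235
DDDUD: M=97.5000, payoff=0.0000, prob=0.001897
UDDUD: M=142.5000, payoff=0.0000, prob=0.006639
DUDUD: M=111.1500, payoff=0.0000, prob=0.006639
UUDUD: M=162.4500, payoff=5.4914, prob=0.023235
DDUUD: M=98.8346, payoff=0.0000, prob=0.006639
UDUUD: M=144.4505, payoff=5.4914, prob=0.023235
DUUUD: M=144.4505, payoff=5.4914, prob=0.023235
UUUUD: M=211.1200, payoff=0.0000, prob=0.081322
DDDDU: M=97.5000, payoff=0.0000, prob=0.001897
UDDDU: M=142.5000, payoff=0.0000, prob=0.006639
DUDDU: M=111.1500, payoff=0.0000, prob=0.006639
UUDDU: M=162.4500, payoff=5.4914, prob=0.023235
DDUDU: M=97.5000, payoff=0.0000, prob=0.006639
UDUDU: M=142.5000, payoff=5.4914, prob=0.023235
DUUDU: M=126.7110, payoff=5.4914, prob=0.023235
UUUDU: M=185.1930, payoff=57.4936, prob=0.081322
DDDUU: M=97.5000, payoff=0.0000, prob=0.006639
UDDUU: M=142.5000, payoff=5.4914, prob=0.023235
DUDUU: M=112.6714, payoff=5.4914, prob=0.023235
UUDUU: M=164.6736, payoff=57.4936, prob=0.081322
DDUUU: M=112.6714, payoff=5.4914, prob=0.023235
UDUUU: M=164.6736, payoff=57.4936, prob=0.081322
DUUUU: M=164.6736, payoff=57.4936, prob=0.081322
UUUUU: M=240.6768, payoff=0.0000, prob=0.284628
Price = Σ prob·payoff / R^5 = 19.977979 / 1.338226 = 14.9287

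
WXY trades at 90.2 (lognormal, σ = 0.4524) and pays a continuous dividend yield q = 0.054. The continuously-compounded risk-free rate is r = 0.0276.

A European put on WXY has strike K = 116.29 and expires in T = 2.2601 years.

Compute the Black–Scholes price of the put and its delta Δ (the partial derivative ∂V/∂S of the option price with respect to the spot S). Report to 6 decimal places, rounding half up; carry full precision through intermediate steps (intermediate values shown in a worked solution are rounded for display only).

σ√T = 0.4524·√2.2601 = 0.680121
d₁ = (ln(S/K) + (r−q+σ²/2)T) / (σ√T) = (ln(90.2/116.29) + (0.0276−0.054+0.4524²/2)·2.2601) / 0.680121 = (-0.254058 + 0.171616) / 0.680121 = -0.121216
d₂ = d₁ − σ√T = -0.121216 − 0.680121 = -0.801338
e^{−rT} = 0.939527
e^{−qT} = 0.885108
N(−d₁) = 0.548240,  N(−d₂) = 0.788532
Put price V = K·e^{−rT}·N(−d₂) − S·e^{−qT}·N(−d₁) = 86.153094 − 43.769713 = 42.383381
Δ = −e^{−qT}·N(−d₁) = -0.485252

price = 42.383381
Δ = -0.485252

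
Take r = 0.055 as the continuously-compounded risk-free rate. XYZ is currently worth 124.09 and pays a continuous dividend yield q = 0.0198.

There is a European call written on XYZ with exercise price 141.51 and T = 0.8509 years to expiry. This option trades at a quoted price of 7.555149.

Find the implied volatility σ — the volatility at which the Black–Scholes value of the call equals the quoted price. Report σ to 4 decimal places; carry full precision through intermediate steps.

At σ = 0.2768 the Black–Scholes value reproduces the quote:
σ√T = 0.2768·√0.8509 = 0.255332
d₁ = (ln(S/K) + (r−q+σ²/2)T) / (σ√T) = (ln(124.09/141.51) + (0.055−0.0198+0.2768²/2)·0.8509) / 0.255332 = (-0.131363 + 0.062549) / 0.255332 = -0.269509
d₂ = d₁ − σ√T = -0.269509 − 0.255332 = -0.524841
e^{−rT} = 0.954279
e^{−qT} = 0.983293
N(d₁) = 0.393769,  N(d₂) = 0.299847
V = S·e^{−qT}·N(d₁) − K·e^{−rT}·N(d₂) = 48.046446 − 40.491297 = 7.555149 (matching the quote); vega is positive throughout, so no other σ reproduces this price

sigma = 0.2768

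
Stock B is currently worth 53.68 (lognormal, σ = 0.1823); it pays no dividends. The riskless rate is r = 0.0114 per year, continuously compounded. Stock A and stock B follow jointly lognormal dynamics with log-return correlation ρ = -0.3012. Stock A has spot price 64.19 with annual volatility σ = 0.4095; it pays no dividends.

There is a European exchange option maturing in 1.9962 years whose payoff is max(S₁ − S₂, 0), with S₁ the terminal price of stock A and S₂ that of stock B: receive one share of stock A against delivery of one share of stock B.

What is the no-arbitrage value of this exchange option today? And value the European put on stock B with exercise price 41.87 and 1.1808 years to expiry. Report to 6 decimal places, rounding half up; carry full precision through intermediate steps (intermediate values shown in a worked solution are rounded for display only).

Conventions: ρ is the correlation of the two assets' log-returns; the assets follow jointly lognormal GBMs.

exchange price = 21.896859
price(stock B put K=41.87) = 0.403627

σ_eff = √(σ₁² + σ₂² − 2ρσ₁σ₂) = √(0.4095² + 0.1823² − 2·-0.3012·0.4095·0.1823) = 0.495877
d₁ = (ln(S₁/S₂) + (q₂ − q₁ + σ_eff²/2)T) / (σ_eff√T) = (ln(64.19/53.68) + (0.0 − 0.0 + 0.122947)·1.9962) / 0.700609 = 0.605521
d₂ = d₁ − σ_eff√T = 0.605521 − 0.700609 = -0.095088
N(d₁) = 0.727584,  N(d₂) = 0.462122
V = S₁·e^{−q₁T}·N(d₁) − S₂·e^{−q₂T}·N(d₂) = 46.703588 − 24.806729 = 21.896859
[vanilla: stock B put K=41.87]
σ√T = 0.1823·√1.1808 = 0.198096
d₁ = (ln(S/K) + (r+σ²/2)T) / (σ√T) = (ln(53.68/41.87) + (0.0114+0.1823²/2)·1.1808) / 0.198096 = (0.248471 + 0.033082) / 0.198096 = 1.421298
d₂ = d₁ − σ√T = 1.421298 − 0.198096 = 1.223203
e^{−rT} = 0.986629
N(−d₁) = 0.077615,  N(−d₂) = 0.110627
price = K·e^{−rT}·N(−d₂) − S·N(−d₁) = 4.570001 − 4.166374 = 0.403627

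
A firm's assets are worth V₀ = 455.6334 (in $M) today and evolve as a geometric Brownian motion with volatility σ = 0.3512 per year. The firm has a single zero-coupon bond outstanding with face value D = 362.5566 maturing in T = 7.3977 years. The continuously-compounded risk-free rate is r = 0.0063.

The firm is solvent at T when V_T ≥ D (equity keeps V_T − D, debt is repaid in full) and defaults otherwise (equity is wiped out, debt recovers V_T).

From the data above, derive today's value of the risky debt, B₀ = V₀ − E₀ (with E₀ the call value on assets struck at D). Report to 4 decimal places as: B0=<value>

B0=248.1333

Work the structural quantities from V₀ = 455.6334 against face 362.5566:
d₁ = [ln(V₀/D) + (r + σ²/2)T] / (σ√T)
   = [ln(455.6334/362.5566) + (0.0063 + 0.5·0.3512²)·7.3977] / (0.3512·√7.3977)
   = [0.228508 + 0.502827] / 0.955219 = 0.765620
d₂ = d₁ − σ√T = 0.765620 − 0.955219 = -0.189598
N(d₁) = 0.778049,  N(d₂) = 0.424812,  e^(−rT) = 0.954464
E₀ = V₀·N(d₁) − D·e^(−rT)·N(d₂)
   = 455.6334·0.778049 − 362.5566·0.954464·0.424812 = 207.500104
B₀ = V₀ − E₀ = 455.6334 − 207.500104 = 248.133296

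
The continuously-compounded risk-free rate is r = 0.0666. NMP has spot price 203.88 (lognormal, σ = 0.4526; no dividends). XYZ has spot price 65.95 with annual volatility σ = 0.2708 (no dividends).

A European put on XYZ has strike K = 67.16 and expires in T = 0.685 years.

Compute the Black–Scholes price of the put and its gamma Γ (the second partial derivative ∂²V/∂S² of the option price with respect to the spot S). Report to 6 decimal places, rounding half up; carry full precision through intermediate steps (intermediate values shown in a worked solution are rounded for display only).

price = 4.955608
Γ = 0.026258

σ√T = 0.2708·√0.685 = 0.224127
d₁ = (ln(S/K) + (r+σ²/2)T) / (σ√T) = (ln(65.95/67.16) + (0.0666+0.2708²/2)·0.685) / 0.224127 = (-0.018181 + 0.070737) / 0.224127 = 0.234494
d₂ = d₁ − σ√T = 0.234494 − 0.224127 = 0.010367
e^{−rT} = 0.955404
N(−d₁) = 0.407301,  N(−d₂) = 0.495864
Put price V = K·e^{−rT}·N(−d₂) − S·N(−d₁) = 31.817084 − 26.861476 = 4.955608
φ(d₁) = (1/√(2π))·e^{−d₁²/2} = 0.388123
Γ = φ(d₁) / (S·σ·√T) = 0.026258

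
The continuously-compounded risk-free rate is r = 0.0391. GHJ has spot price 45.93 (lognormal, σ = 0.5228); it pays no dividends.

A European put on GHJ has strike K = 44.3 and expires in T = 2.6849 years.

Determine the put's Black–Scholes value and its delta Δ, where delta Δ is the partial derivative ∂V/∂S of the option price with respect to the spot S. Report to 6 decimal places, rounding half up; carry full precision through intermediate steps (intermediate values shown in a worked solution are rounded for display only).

σ√T = 0.5228·√2.6849 = 0.856643
d₁ = (ln(S/K) + (r+σ²/2)T) / (σ√T) = (ln(45.93/44.3) + (0.0391+0.5228²/2)·2.6849) / 0.856643 = (0.036134 + 0.471898) / 0.856643 = 0.593050
d₂ = d₁ − σ√T = 0.593050 − 0.856643 = -0.263593
e^{−rT} = 0.900343
N(−d₁) = 0.276574,  N(−d₂) = 0.603953
Put price V = K·e^{−rT}·N(−d₂) − S·N(−d₁) = 24.088786 − 12.703041 = 11.385745
Δ = −N(−d₁) = -0.276574

price = 11.385745
Δ = -0.276574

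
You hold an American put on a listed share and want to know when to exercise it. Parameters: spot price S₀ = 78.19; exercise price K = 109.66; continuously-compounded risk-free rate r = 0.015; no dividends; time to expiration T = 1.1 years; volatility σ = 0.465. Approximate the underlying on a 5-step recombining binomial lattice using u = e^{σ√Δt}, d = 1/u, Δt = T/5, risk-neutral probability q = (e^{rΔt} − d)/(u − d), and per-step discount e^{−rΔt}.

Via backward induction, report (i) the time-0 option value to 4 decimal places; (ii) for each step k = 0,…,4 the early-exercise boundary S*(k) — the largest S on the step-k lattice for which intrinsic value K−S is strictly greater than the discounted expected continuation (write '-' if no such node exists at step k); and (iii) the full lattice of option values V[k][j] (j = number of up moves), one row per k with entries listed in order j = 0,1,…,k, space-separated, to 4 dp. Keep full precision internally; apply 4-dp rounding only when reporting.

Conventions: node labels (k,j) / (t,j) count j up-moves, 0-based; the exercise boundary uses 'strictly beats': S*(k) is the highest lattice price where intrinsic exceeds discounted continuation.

params: Δt=0.22000 u=1.24372 d=0.80404 q=0.45321 e^(-rΔt)=0.99671
t_5 payoffs: 83.3849 69.0169 46.7920 12.4138 0.0000 0.0000
t_4: node(4,0) S=32.6787 payoff=76.9813 vs cont=76.6200 → 76.9813 [stop]  node(4,1) S=50.5485 payoff=59.1115 vs cont=58.7502 → 59.1115 [stop]  node(4,2) S=78.1900 payoff=31.4700 vs cont=31.1087 → 31.4700 [stop]  node(4,3) S=120.9468 payoff=0.0000 vs cont=6.7654 → 6.7654 [wait]  node(4,4) S=187.0843 payoff=0.0000 vs cont=0.0000 → 0.0000 [wait]  ⇒ S*(4)=78.1900
t_3: node(3,0) S=40.6431 payoff=69.0169 vs cont=68.6556 → 69.0169 [stop]  node(3,1) S=62.8680 payoff=46.7920 vs cont=46.4307 → 46.7920 [stop]  node(3,2) S=97.2462 payoff=12.4138 vs cont=20.2069 → 20.2069 [wait]  node(3,3) S=150.4235 payoff=0.0000 vs cont=3.6871 → 3.6871 [wait]  ⇒ S*(3)=62.8680
t_2: node(2,0) S=50.5485 payoff=59.1115 vs cont=58.7502 → 59.1115 [stop]  node(2,1) S=78.1900 payoff=31.4700 vs cont=34.6290 → 34.6290 [wait]  node(2,2) S=120.9468 payoff=0.0000 vs cont=12.6781 → 12.6781 [wait]  ⇒ S*(2)=50.5485
t_1: node(1,0) S=62.8680 payoff=46.7920 vs cont=47.8577 → 47.8577 [wait]  node(1,1) S=97.2462 payoff=12.4138 vs cont=24.5994 → 24.5994 [wait]  ⇒ S*(1)=-
t_0: node(0,0) S=78.1900 payoff=31.4700 vs cont=37.1939 → 37.1939 [wait]  ⇒ S*(0)=-

price = 37.1939
boundary = - - 50.5485 62.8680 78.1900
tree:
37.1939
47.8577 24.5994
59.1115 34.6290 12.6781
69.0169 46.7920 20.2069 3.6871
76.9813 59.1115 31.4700 6.7654 0.0000
83.3849 69.0169 46.7920 12.4138 0.0000 0.0000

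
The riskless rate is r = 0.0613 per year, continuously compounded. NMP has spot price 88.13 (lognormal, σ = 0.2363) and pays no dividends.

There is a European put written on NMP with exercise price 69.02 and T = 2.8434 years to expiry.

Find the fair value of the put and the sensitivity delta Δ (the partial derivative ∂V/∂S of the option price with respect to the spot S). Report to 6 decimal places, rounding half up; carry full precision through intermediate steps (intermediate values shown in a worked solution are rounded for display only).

price = 2.124699
Δ = -0.105637

σ√T = 0.2363·√2.8434 = 0.398458
d₁ = (ln(S/K) + (r+σ²/2)T) / (σ√T) = (ln(88.13/69.02) + (0.0613+0.2363²/2)·2.8434) / 0.398458 = (0.244417 + 0.253685) / 0.398458 = 1.250072
d₂ = d₁ − σ√T = 1.250072 − 0.398458 = 0.851614
e^{−rT} = 0.840044
N(−d₁) = 0.105637,  N(−d₂) = 0.197214
Put price V = K·e^{−rT}·N(−d₂) − S·N(−d₁) = 11.434448 − 9.309748 = 2.124699
Δ = −N(−d₁) = -0.105637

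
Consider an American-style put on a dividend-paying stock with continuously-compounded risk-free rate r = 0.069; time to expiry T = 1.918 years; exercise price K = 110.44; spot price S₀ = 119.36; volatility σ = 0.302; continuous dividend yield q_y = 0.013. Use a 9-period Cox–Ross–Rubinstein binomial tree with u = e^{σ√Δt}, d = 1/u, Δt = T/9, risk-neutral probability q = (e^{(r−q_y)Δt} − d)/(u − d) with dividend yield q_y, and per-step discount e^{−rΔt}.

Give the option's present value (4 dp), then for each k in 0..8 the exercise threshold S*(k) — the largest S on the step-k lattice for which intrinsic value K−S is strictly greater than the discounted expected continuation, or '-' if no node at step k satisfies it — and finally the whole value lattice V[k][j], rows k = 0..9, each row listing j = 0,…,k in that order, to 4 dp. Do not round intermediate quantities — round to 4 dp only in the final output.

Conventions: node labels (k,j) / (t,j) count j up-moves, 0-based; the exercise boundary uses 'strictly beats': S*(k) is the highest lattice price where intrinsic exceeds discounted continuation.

price = 10.7786
boundary = - - - 78.5628 68.3392 78.5628 68.3392 78.5628 90.3159
tree:
10.7786
15.9238 6.1120
22.8849 9.6494 2.8659
31.8772 14.8473 4.8990 0.9813
42.1008 22.1562 8.2048 1.8417 0.1769
50.9940 31.8772 13.3919 3.4227 0.3650 0.0000
58.7299 42.1008 21.1383 6.2835 0.7530 0.0000 0.0000
65.4591 50.9940 31.8772 11.3590 1.5535 0.0000 0.0000 0.0000
71.3126 58.7299 42.1008 20.1241 3.2052 0.0000 0.0000 0.0000 0.0000
76.4044 65.4591 50.9940 31.8772 6.6127 0.0000 0.0000 0.0000 0.0000 0.0000

Δt=0.21311  u=1.14960  d=0.86987  q=0.50812  discount=0.98540
step 9 (expiry): payoffs max(K−S,0) = 76.4044 65.4591 50.9940 31.8772 6.6127 0.0000 0.0000 0.0000 0.0000 0.0000
step 8: (k=8,j=0): S=39.1274, K−S=71.3126, hold=69.8088 ⇒ V=71.3126 exercise | (k=8,j=1): S=51.7101, K−S=58.7299, hold=57.2609 ⇒ V=58.7299 exercise | (k=8,j=2): S=68.3392, K−S=42.1008, hold=40.6778 ⇒ V=42.1008 exercise | (k=8,j=3): S=90.3159, K−S=20.1241, hold=18.7618 ⇒ V=20.1241 exercise | (k=8,j=4): S=119.3600, K−S=0.0000, hold=3.2052 ⇒ V=3.2052 continue | (k=8,j=5): S=157.7442, K−S=0.0000, hold=0.0000 ⇒ V=0.0000 continue | (k=8,j=6): S=208.4720, K−S=0.0000, hold=0.0000 ⇒ V=0.0000 continue | (k=8,j=7): S=275.5131, K−S=0.0000, hold=0.0000 ⇒ V=0.0000 continue | (k=8,j=8): S=364.1134, K−S=0.0000, hold=0.0000 ⇒ V=0.0000 continue  boundary S*=90.3159
step 7: (k=7,j=0): S=44.9809, K−S=65.4591, hold=63.9714 ⇒ V=65.4591 exercise | (k=7,j=1): S=59.4460, K−S=50.9940, hold=49.5464 ⇒ V=50.9940 exercise | (k=7,j=2): S=78.5628, K−S=31.8772, hold=30.4824 ⇒ V=31.8772 exercise | (k=7,j=3): S=103.8273, K−S=6.6127, hold=11.3590 ⇒ V=11.3590 continue | (k=7,j=4): S=137.2164, K−S=0.0000, hold=1.5535 ⇒ V=1.5535 continue | (k=7,j=5): S=181.3429, K−S=0.0000, hold=0.0000 ⇒ V=0.0000 continue | (k=7,j=6): S=239.6597, K−S=0.0000, hold=0.0000 ⇒ V=0.0000 continue | (k=7,j=7): S=316.7302, K−S=0.0000, hold=0.0000 ⇒ V=0.0000 continue  boundary S*=78.5628
step 6: (k=6,j=0): S=51.7101, K−S=58.7299, hold=57.2609 ⇒ V=58.7299 exercise | (k=6,j=1): S=68.3392, K−S=42.1008, hold=40.6778 ⇒ V=42.1008 exercise | (k=6,j=2): S=90.3159, K−S=20.1241, hold=21.1383 ⇒ V=21.1383 continue | (k=6,j=3): S=119.3600, K−S=0.0000, hold=6.2835 ⇒ V=6.2835 continue | (k=6,j=4): S=157.7442, K−S=0.0000, hold=0.7530 ⇒ V=0.7530 continue | (k=6,j=5): S=208.4720, K−S=0.0000, hold=0.0000 ⇒ V=0.0000 continue | (k=6,j=6): S=275.5131, K−S=0.0000, hold=0.0000 ⇒ V=0.0000 continue  boundary S*=68.3392
step 5: (k=5,j=0): S=59.4460, K−S=50.9940, hold=49.5464 ⇒ V=50.9940 exercise | (k=5,j=1): S=78.5628, K−S=31.8772, hold=30.9903 ⇒ V=31.8772 exercise | (k=5,j=2): S=103.8273, K−S=6.6127, hold=13.3919 ⇒ V=13.3919 continue | (k=5,j=3): S=137.2164, K−S=0.0000, hold=3.4227 ⇒ V=3.4227 continue | (k=5,j=4): S=181.3429, K−S=0.0000, hold=0.3650 ⇒ V=0.3650 continue | (k=5,j=5): S=239.6597, K−S=0.0000, hold=0.0000 ⇒ V=0.0000 continue  boundary S*=78.5628
step 4: (k=4,j=0): S=68.3392, K−S=42.1008, hold=40.6778 ⇒ V=42.1008 exercise | (k=4,j=1): S=90.3159, K−S=20.1241, hold=22.1562 ⇒ V=22.1562 continue | (k=4,j=2): S=119.3600, K−S=0.0000, hold=8.2048 ⇒ V=8.2048 continue | (k=4,j=3): S=157.7442, K−S=0.0000, hold=1.8417 ⇒ V=1.8417 continue | (k=4,j=4): S=208.4720, K−S=0.0000, hold=0.1769 ⇒ V=0.1769 continue  boundary S*=68.3392
step 3: (k=3,j=0): S=78.5628, K−S=31.8772, hold=31.4999 ⇒ V=31.8772 exercise | (k=3,j=1): S=103.8273, K−S=6.6127, hold=14.8473 ⇒ V=14.8473 continue | (k=3,j=2): S=137.2164, K−S=0.0000, hold=4.8990 ⇒ V=4.8990 continue | (k=3,j=3): S=181.3429, K−S=0.0000, hold=0.9813 ⇒ V=0.9813 continue  boundary S*=78.5628
step 2: (k=2,j=0): S=90.3159, K−S=20.1241, hold=22.8849 ⇒ V=22.8849 continue | (k=2,j=1): S=119.3600, K−S=0.0000, hold=9.6494 ⇒ V=9.6494 continue | (k=2,j=2): S=157.7442, K−S=0.0000, hold=2.8659 ⇒ V=2.8659 continue  boundary S*=-
step 1: (k=1,j=0): S=103.8273, K−S=6.6127, hold=15.9238 ⇒ V=15.9238 continue | (k=1,j=1): S=137.2164, K−S=0.0000, hold=6.1120 ⇒ V=6.1120 continue  boundary S*=-
step 0: (k=0,j=0): S=119.3600, K−S=0.0000, hold=10.7786 ⇒ V=10.7786 continue  boundary S*=-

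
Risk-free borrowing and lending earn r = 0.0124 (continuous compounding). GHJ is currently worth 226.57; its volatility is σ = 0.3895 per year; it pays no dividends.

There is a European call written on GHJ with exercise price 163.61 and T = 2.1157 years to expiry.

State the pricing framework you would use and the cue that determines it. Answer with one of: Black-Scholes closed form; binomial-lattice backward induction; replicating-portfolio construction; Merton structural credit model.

Key observation: the strike-163.61 call on GHJ is European-exercise on a continuously-modelled lognormal underlying, so its value is a single closed-form evaluation.

framework: Black-Scholes closed form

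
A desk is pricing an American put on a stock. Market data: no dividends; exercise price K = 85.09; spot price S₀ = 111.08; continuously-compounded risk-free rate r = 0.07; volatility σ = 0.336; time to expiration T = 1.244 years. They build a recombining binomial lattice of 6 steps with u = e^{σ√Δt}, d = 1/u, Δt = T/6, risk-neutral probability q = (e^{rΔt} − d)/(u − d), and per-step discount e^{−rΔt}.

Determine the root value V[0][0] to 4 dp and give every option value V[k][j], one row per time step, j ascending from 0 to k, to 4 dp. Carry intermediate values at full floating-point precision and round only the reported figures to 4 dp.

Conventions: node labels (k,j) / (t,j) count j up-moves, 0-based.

Δt=0.20733  u=1.16532  d=0.85814  q=0.50942  discount=0.98559
step 6 (expiry): payoffs max(K−S,0) = 40.7322 24.8537 3.2912 0.0000 0.0000 0.0000 0.0000
k=5: (k=5,j=0): S=51.6909, K−S=33.3991, hold=32.1731 ⇒ V=33.3991 exercise | (k=5,j=1): S=70.1945, K−S=14.8955, hold=13.6695 ⇒ V=14.8955 exercise | (k=5,j=2): S=95.3216, K−S=0.0000, hold=1.5913 ⇒ V=1.5913 continue | (k=5,j=3): S=129.4435, K−S=0.0000, hold=0.0000 ⇒ V=0.0000 continue | (k=5,j=4): S=175.7798, K−S=0.0000, hold=0.0000 ⇒ V=0.0000 continue | (k=5,j=5): S=238.7029, K−S=0.0000, hold=0.0000 ⇒ V=0.0000 continue
k=4: (k=4,j=0): S=60.2363, K−S=24.8537, hold=23.6277 ⇒ V=24.8537 exercise | (k=4,j=1): S=81.7988, K−S=3.2912, hold=8.0012 ⇒ V=8.0012 continue | (k=4,j=2): S=111.0800, K−S=0.0000, hold=0.7694 ⇒ V=0.7694 continue | (k=4,j=3): S=150.8428, K−S=0.0000, hold=0.0000 ⇒ V=0.0000 continue | (k=4,j=4): S=204.8393, K−S=0.0000, hold=0.0000 ⇒ V=0.0000 continue
k=3: (k=3,j=0): S=70.1945, K−S=14.8955, hold=16.0343 ⇒ V=16.0343 continue | (k=3,j=1): S=95.3216, K−S=0.0000, hold=4.2550 ⇒ V=4.2550 continue | (k=3,j=2): S=129.4435, K−S=0.0000, hold=0.3720 ⇒ V=0.3720 continue | (k=3,j=3): S=175.7798, K−S=0.0000, hold=0.0000 ⇒ V=0.0000 continue
k=2: (k=2,j=0): S=81.7988, K−S=3.2912, hold=9.8892 ⇒ V=9.8892 continue | (k=2,j=1): S=111.0800, K−S=0.0000, hold=2.2441 ⇒ V=2.2441 continue | (k=2,j=2): S=150.8428, K−S=0.0000, hold=0.1799 ⇒ V=0.1799 continue
k=1: (k=1,j=0): S=95.3216, K−S=0.0000, hold=5.9083 ⇒ V=5.9083 continue | (k=1,j=1): S=129.4435, K−S=0.0000, hold=1.1754 ⇒ V=1.1754 continue
k=0: (k=0,j=0): S=111.0800, K−S=0.0000, hold=3.4469 ⇒ V=3.4469 continue

price = 3.4469
tree:
3.4469
5.9083 1.1754
9.8892 2.2441 0.1799
16.0343 4.2550 0.3720 0.0000
24.8537 8.0012 0.7694 0.0000 0.0000
33.3991 14.8955 1.5913 0.0000 0.0000 0.0000
40.7322 24.8537 3.2912 0.0000 0.0000 0.0000 0.0000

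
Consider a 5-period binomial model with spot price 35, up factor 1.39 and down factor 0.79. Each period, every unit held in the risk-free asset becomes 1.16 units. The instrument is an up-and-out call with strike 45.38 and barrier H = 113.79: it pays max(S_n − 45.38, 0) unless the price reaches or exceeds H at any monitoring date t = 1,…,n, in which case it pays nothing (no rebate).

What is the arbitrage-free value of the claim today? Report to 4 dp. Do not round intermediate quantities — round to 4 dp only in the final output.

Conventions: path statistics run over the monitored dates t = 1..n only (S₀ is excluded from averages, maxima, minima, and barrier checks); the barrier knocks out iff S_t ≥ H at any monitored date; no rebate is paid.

With p* = (R−d)/(u−d) = 0.6167, sum probability × payoff across the paths and divide by R^5.
Enumerate all 2^5 = 32 price paths (U = up ×1.39, D = down ×0.79); each path with k up-moves has probability p*^k·(1−p*)^(5−k).
DDDDD: M=27.6500, payoff=0.0000, prob=0.008277
UDDDD: M=48.6500, payoff=0.0000, prob=0.013315
DUDDD: M=38.4335, payoff=0.0000, prob=0.013315
UUDDD: M=67.6235, payoff=0.0000, prob=0.021421
DDUDD: M=30.3625, payoff=0.0000, prob=0.013315
UDUDD: M=53.4226, payoff=0.0000, prob=0.021421
DUUDD: M=53.4226, payoff=0.0000, prob=0.021421
UUUDD: M=93.9967, payoff=13.2833, prob=0.034459
DDDUD: M=27.6500, payoff=0.0000, prob=0.013315
UDDUD: M=48.6500, payoff=0.0000, prob=0.021421
DUDUD: M=42.2038, payoff=0.0000, prob=0.021421
UUDUD: M=74.2574, payoff=13.2833, prob=0.034459
DDUUD: M=42.2038, payoff=0.0000, prob=0.021421
UDUUD: M=74.2574, payoff=13.2833, prob=0.034459
DUUUD: M=74.2574, payoff=13.2833, prob=0.034459
UUUUD: M=130.6554, payoff=0.0000, prob=0.055434
DDDDU: M=27.6500, payoff=0.0000, prob=0.013315
UDDDU: M=48.6500, payoff=0.0000, prob=0.021421
DUDDU: M=38.4335, payoff=0.0000, prob=0.021421
UUDDU: M=67.6235, payoff=13.2833, prob=0.034459
DDUDU: M=33.3410, payoff=0.0000, prob=0.021421
UDUDU: M=58.6633, payoff=13.2833, prob=0.034459
DUUDU: M=58.6633, payoff=13.2833, prob=0.034459
UUUDU: M=103.2177, payoff=57.8377, prob=0.055434
DDDUU: M=33.3410, payoff=0.0000, prob=0.021421
UDDUU: M=58.6633, payoff=13.2833, prob=0.034459
DUDUU: M=58.6633, payoff=13.2833, prob=0.034459
UUDUU: M=103.2177, payoff=57.8377, prob=0.055434
DDUUU: M=58.6633, payoff=13.2833, prob=0.034459
UDUUU: M=103.2177, payoff=57.8377, prob=0.055434
DUUUU: M=103.2177, payoff=57.8377, prob=0.055434
UUUUU: M=181.6110, payoff=0.0000, prob=0.089177
Price = Σ prob·payoff / R^5 = 17.402094 / 2.100342 = 8.2854

price = 8.2854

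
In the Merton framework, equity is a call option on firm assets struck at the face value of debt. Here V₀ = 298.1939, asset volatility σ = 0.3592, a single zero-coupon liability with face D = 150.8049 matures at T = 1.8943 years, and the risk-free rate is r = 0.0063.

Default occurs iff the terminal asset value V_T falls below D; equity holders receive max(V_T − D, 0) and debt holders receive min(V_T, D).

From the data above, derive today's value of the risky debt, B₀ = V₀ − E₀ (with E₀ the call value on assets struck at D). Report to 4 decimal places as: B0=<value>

Apply the equity-as-call identities (strike 150.8049, horizon 1.8943 years):
d₁ = [ln(V₀/D) + (r + σ²/2)T] / (σ√T)
   = [ln(298.1939/150.8049) + (0.0063 + 0.5·0.3592²)·1.8943] / (0.3592·√1.8943)
   = [0.681757 + 0.134140] / 0.494380 = 1.650344
d₂ = d₁ − σ√T = 1.650344 − 0.494380 = 1.155964
N(d₁) = 0.950564,  N(d₂) = 0.876152,  e^(−rT) = 0.988137
E₀ = V₀·N(d₁) − D·e^(−rT)·N(d₂)
   = 298.1939·0.950564 − 150.8049·0.988137·0.876152 = 152.891723
B₀ = V₀ − E₀ = 298.1939 − 152.891723 = 145.302177

B0=145.3022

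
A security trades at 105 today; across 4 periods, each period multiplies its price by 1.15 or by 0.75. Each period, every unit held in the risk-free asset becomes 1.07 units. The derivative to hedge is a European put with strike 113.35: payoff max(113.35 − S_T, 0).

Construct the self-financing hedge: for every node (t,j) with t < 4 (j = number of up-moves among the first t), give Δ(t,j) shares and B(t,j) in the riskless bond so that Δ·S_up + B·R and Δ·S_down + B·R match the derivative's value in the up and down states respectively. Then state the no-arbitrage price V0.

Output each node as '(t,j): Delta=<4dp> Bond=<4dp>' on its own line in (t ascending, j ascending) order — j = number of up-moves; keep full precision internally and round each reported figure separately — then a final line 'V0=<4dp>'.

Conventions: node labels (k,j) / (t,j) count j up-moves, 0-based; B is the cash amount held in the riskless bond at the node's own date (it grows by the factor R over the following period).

(0,0): Delta=-0.3165 Bond=38.6736
(1,0): Delta=-0.8861 Bond=86.2397
(1,1): Delta=-0.2236 Bond=30.1660
(2,0): Delta=-1.0000 Bond=99.0043
(2,1): Delta=-0.8675 Bond=90.5945
(2,2): Delta=-0.1186 Bond=17.6984
(3,0): Delta=-1.0000 Bond=105.9346
(3,1): Delta=-1.0000 Bond=105.9346
(3,2): Delta=-0.8459 Bond=94.6865
(3,3): Delta=0.0000 Bond=0.0000
V0=5.4461

Arbitrage-free pricing uses the up-move probability p* = (R−d)/(u−d) = 0.8000, discounting each step at R = 1.07.
At maturity the claim pays: V(4,0)=80.1273, V(4,1)=62.4086, V(4,2)=35.2398, V(4,3)=0.0000, V(4,4)=0.0000
  t=3,j=0: stock 44.2969 → up 50.9414 (V=62.4086), down 33.2227 (V=80.1273). Price 61.6377; hedge Δ=-1.0000, bond B=105.9346.
  t=3,j=1: stock 67.9219 → up 78.1102 (V=35.2398), down 50.9414 (V=62.4086). Price 38.0127; hedge Δ=-1.0000, bond B=105.9346.
  t=3,j=2: stock 104.1469 → up 119.7689 (V=0.0000), down 78.1102 (V=35.2398). Price 6.5869; hedge Δ=-0.8459, bond B=94.6865.
  t=3,j=3: stock 159.6919 → up 183.6457 (V=0.0000), down 119.7689 (V=0.0000). Price 0.0000; hedge Δ=0.0000, bond B=0.0000.
  t=2,j=0: stock 59.0625 → up 67.9219 (V=38.0127), down 44.2969 (V=61.6377). Price 39.9418; hedge Δ=-1.0000, bond B=99.0043.
  t=2,j=1: stock 90.5625 → up 104.1469 (V=6.5869), down 67.9219 (V=38.0127). Price 12.0300; hedge Δ=-0.8675, bond B=90.5945.
  t=2,j=2: stock 138.8625 → up 159.6919 (V=0.0000), down 104.1469 (V=6.5869). Price 1.2312; hedge Δ=-0.1186, bond B=17.6984.
  t=1,j=0: stock 78.7500 → up 90.5625 (V=12.0300), down 59.0625 (V=39.9418). Price 16.4601; hedge Δ=-0.8861, bond B=86.2397.
  t=1,j=1: stock 120.7500 → up 138.8625 (V=1.2312), down 90.5625 (V=12.0300). Price 3.1691; hedge Δ=-0.2236, bond B=30.1660.
  t=0,j=0: stock 105.0000 → up 120.7500 (V=3.1691), down 78.7500 (V=16.4601). Price 5.4461; hedge Δ=-0.3165, bond B=38.6736.
Verification: the root portfolio costs Δ(0,0)·S0 + B(0,0) = 5.4461, matching V0.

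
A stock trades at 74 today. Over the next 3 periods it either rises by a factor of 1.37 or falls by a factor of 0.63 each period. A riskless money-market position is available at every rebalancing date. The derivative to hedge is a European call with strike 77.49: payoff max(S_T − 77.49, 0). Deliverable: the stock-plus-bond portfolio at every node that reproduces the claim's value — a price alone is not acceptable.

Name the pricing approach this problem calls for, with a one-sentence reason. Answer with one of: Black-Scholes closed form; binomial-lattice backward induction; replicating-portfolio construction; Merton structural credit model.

Key observation: what is demanded is not a single number but the (Δ, B) position at each node of the 1.37/0.63 tree starting at 74; constructing those positions is the replicating-portfolio method.

framework: replicating-portfolio construction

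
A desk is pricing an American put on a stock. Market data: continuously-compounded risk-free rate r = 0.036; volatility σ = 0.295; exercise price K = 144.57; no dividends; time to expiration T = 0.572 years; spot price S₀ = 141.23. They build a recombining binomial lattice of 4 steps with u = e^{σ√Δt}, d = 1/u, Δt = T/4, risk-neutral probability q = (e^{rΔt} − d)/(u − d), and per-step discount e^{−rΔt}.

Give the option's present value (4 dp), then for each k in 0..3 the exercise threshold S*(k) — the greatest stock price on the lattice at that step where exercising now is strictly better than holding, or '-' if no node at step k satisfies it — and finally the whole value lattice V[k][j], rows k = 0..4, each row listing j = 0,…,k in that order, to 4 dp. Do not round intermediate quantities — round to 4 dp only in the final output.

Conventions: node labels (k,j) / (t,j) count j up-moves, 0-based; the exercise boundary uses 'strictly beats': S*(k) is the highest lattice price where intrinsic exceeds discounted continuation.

Δt=0.14300, u=1.11802, d=0.89444, q=0.49523, disc=e^(-rΔt)=0.99487
k=4 terminal: V=max(K-S,0) → 54.1768 31.5823 3.3400 0.0000 0.0000
k=3: j=0 S=101.0610 intr=43.5090 cont=42.7667 V=43.5090[EX]; j=1 S=126.3220 intr=18.2480 cont=17.5056 V=18.2480[EX]; j=2 S=157.8973 intr=0.0000 cont=1.6773 V=1.6773[hold]; j=3 S=197.3651 intr=0.0000 cont=0.0000 V=0.0000[hold]  S*(3)=126.3220
k=2: j=0 S=112.9877 intr=31.5823 cont=30.8399 V=31.5823[EX]; j=1 S=141.2300 intr=3.3400 cont=9.9902 V=9.9902[hold]; j=2 S=176.5317 intr=0.0000 cont=0.8423 V=0.8423[hold]  S*(2)=112.9877
k=1: j=0 S=126.3220 intr=18.2480 cont=20.7821 V=20.7821[hold]; j=1 S=157.8973 intr=0.0000 cont=5.4319 V=5.4319[hold]  S*(1)=-
k=0: j=0 S=141.2300 intr=3.3400 cont=13.1126 V=13.1126[hold]  S*(0)=-

price = 13.1126
boundary = - - 112.9877 126.3220
tree:
13.1126
20.7821 5.4319
31.5823 9.9902 0.8423
43.5090 18.2480 1.6773 0.0000
54.1768 31.5823 3.3400 0.0000 0.0000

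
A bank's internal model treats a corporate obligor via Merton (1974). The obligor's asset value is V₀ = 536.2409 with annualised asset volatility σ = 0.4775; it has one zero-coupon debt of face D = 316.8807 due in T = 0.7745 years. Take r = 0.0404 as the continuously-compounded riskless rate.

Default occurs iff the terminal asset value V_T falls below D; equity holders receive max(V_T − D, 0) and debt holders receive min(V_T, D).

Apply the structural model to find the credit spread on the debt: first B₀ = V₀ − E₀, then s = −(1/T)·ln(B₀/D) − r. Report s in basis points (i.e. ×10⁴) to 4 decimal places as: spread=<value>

With assets at 536.2409 and a single debt payment of 316.8807 at 0.7745 years:
d₁ = [ln(V₀/D) + (r + σ²/2)T] / (σ√T)
   = [ln(536.2409/316.8807) + (0.0404 + 0.5·0.4775²)·0.7745] / (0.4775·√0.7745)
   = [0.526058 + 0.119585] / 0.420227 = 1.536415
d₂ = d₁ − σ√T = 1.536415 − 0.420227 = 1.116188
N(d₁) = 0.937782,  N(d₂) = 0.867829,  e^(−rT) = 0.969195
E₀ = V₀·N(d₁) − D·e^(−rT)·N(d₂)
   = 536.2409·0.937782 − 316.8807·0.969195·0.867829 = 236.350007
B₀ = V₀ − E₀ = 536.2409 − 236.350007 = 299.890893
spread = −(1/T)·ln(B₀/D) − r = −(1/0.7745)·ln(299.890893/316.8807) − 0.0404 = 0.03075125
in basis points: 0.03075125 × 10⁴ = 307.5125 bp

spread=307.5125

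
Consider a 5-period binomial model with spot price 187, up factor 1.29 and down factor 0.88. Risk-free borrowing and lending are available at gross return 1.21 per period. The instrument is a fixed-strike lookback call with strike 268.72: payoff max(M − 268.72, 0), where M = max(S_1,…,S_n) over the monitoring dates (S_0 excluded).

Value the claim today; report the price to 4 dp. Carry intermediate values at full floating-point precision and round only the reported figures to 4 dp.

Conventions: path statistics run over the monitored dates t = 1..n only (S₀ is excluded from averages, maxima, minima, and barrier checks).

price = 88.4742

Set p* = 0.8049 (from d < R < u); the path-dependent value is the discounted p*-expectation over all price paths.
Enumerate all 2^5 = 32 price paths (U = up ×1.29, D = down ×0.88); each path with k up-moves has probability p*^k·(1−p*)^(5−k).
DDDDD: M=164.5600, payoff=0.0000, prob=0.000283
UDDDD: M=241.2300, payoff=0.0000, prob=0.001167
DUDDD: M=212.2824, payoff=0.0000, prob=0.001167
UUDDD: M=311.1867, payoff=42.4667, prob=0.004813
DDUDD: M=186.8085, payoff=0.0000, prob=0.001167
UDUDD: M=273.8443, payoff=5.1243, prob=0.004813
DUUDD: M=273.8443, payoff=5.1243, prob=0.004813
UUUDD: M=401.4308, payoff=132.7108, prob=0.019852
DDDUD: M=164.5600, payoff=0.0000, prob=0.001167
UDDUD: M=241.2300, payoff=0.0000, prob=0.004813
DUDUD: M=240.9830, payoff=0.0000, prob=0.004813
UUDUD: M=353.2591, payoff=84.5391, prob=0.019852
DDUUD: M=240.9830, payoff=0.0000, prob=0.004813
UDUUD: M=353.2591, payoff=84.5391, prob=0.019852
DUUUD: M=353.2591, payoff=84.5391, prob=0.019852
UUUUD: M=517.8458, payoff=249.1258, prob=0.081889
DDDDU: M=164.5600, payoff=0.0000, prob=0.001167
UDDDU: M=241.2300, payoff=0.0000, prob=0.004813
DUDDU: M=212.2824, payoff=0.0000, prob=0.004813
UUDDU: M=311.1867, payoff=42.4667, prob=0.019852
DDUDU: M=212.0650, payoff=0.0000, prob=0.004813
UDUDU: M=310.8680, payoff=42.1480, prob=0.019852
DUUDU: M=310.8680, payoff=42.1480, prob=0.019852
UUUDU: M=455.7043, payoff=186.9843, prob=0.081889
DDDUU: M=212.0650, payoff=0.0000, prob=0.004813
UDDUU: M=310.8680, payoff=42.1480, prob=0.019852
DUDUU: M=310.8680, payoff=42.1480, prob=0.019852
UUDUU: M=455.7043, payoff=186.9843, prob=0.081889
DDUUU: M=310.8680, payoff=42.1480, prob=0.019852
UDUUU: M=455.7043, payoff=186.9843, prob=0.081889
DUUUU: M=455.7043, payoff=186.9843, prob=0.081889
UUUUU: M=668.0211, payoff=399.3011, prob=0.337793
Price = Σ prob·payoff / R^5 = 229.479389 / 2.593742 = 88.4742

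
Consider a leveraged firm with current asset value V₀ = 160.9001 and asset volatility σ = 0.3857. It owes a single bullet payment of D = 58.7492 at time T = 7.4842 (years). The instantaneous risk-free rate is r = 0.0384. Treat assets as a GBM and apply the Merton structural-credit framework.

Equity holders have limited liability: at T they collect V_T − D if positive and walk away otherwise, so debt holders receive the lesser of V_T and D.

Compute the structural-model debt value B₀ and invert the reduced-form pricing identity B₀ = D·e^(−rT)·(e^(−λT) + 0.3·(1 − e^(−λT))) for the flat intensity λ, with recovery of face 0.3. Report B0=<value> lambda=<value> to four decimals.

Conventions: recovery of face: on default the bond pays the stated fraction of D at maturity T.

Equity is a call on the firm's assets struck at D = 58.7492:
d₁ = [ln(V₀/D) + (r + σ²/2)T] / (σ√T)
   = [ln(160.9001/58.7492) + (0.0384 + 0.5·0.3857²)·7.4842] / (0.3857·√7.4842)
   = [1.007506 + 0.844085] / 1.055170 = 1.754780
d₂ = d₁ − σ√T = 1.754780 − 1.055170 = 0.699610
N(d₁) = 0.960352,  N(d₂) = 0.757915,  e^(−rT) = 0.750217
E₀ = V₀·N(d₁) − D·e^(−rT)·N(d₂)
   = 160.9001·0.960352 − 58.7492·0.750217·0.757915 = 121.115852
B₀ = V₀ − E₀ = 160.9001 − 121.115852 = 39.784248
e^(−λT) = (B₀·e^(rT)/D − 0.3)/(1 − 0.3) = (39.7842·1.332948/58.7492 − 0.3)/0.7 = 0.86093630
λ = −ln(0.86093630)/7.4842 = 0.020007

B0=39.7842 lambda=0.0200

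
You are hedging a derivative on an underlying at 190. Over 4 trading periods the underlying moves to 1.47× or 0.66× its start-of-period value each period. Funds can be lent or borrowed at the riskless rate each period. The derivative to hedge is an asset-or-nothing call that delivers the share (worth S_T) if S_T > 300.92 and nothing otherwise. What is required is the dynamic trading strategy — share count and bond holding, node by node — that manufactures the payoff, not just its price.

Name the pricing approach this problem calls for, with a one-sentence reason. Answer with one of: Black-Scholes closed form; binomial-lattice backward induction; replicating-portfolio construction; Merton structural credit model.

framework: replicating-portfolio construction

Key observation: the task asks for the hedge itself — share and bond holdings at every node of the 4-period tree on spot 190 with factors 1.47/0.66 — which is exactly what the replicating-portfolio construction produces.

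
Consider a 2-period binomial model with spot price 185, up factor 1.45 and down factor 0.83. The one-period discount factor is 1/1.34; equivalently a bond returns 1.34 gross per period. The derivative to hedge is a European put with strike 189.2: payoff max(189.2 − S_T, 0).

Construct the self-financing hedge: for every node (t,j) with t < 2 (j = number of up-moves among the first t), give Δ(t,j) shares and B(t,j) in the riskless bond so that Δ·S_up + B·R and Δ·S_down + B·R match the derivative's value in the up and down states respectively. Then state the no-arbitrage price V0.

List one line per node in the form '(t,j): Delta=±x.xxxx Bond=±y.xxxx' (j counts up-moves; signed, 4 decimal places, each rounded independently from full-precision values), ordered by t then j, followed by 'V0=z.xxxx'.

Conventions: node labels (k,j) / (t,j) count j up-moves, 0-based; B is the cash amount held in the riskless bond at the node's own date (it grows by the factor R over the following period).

(0,0): Delta=-0.0713 Bond=14.2702
(1,0): Delta=-0.6487 Bond=107.7787
(1,1): Delta=0.0000 Bond=0.0000
V0=1.0826

No-arbitrage ⇒ martingale measure with p* = (R−d)/(u−d) = 0.8226.
Payoffs at expiry: V(2,0)=61.7535, V(2,1)=0.0000, V(2,2)=0.0000
Node (1,0) S=153.5500: V=(p*·0.0000+(1−p*)·61.7535)/1.34=8.1763; Δ=(0.0000−61.7535)/(222.6475−127.4465)=-0.6487; B=V−Δ·S=107.7787
Node (1,1) S=268.2500: V=(p*·0.0000+(1−p*)·0.0000)/1.34=0.0000; Δ=(0.0000−0.0000)/(388.9625−222.6475)=0.0000; B=V−Δ·S=0.0000
Node (0,0) S=185.0000: V=(p*·0.0000+(1−p*)·8.1763)/1.34=1.0826; Δ=(0.0000−8.1763)/(268.2500−153.5500)=-0.0713; B=V−Δ·S=14.2702
Check: Δ(0,0)·S0 + B(0,0) = 1.0826 = V0.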